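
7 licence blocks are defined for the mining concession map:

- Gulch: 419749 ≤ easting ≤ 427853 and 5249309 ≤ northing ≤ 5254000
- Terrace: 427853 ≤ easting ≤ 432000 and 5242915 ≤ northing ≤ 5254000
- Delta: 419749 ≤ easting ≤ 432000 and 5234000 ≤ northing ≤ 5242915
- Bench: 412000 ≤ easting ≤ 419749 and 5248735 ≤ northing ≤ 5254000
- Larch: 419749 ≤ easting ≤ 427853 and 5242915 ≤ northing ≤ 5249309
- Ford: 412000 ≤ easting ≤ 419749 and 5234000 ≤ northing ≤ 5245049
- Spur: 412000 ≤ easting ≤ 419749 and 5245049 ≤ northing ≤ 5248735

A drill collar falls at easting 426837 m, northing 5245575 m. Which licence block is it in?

The point has easting = 426837 and northing = 5245575.
Only Larch satisfies 419749 ≤ easting ≤ 427853 and 5242915 ≤ northing ≤ 5249309.

Larch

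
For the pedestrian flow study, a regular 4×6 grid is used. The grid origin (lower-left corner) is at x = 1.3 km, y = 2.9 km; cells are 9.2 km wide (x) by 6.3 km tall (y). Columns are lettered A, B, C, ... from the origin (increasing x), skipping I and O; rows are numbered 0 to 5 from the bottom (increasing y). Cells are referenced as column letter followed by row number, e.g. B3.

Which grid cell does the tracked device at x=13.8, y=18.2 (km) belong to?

B2

Column index: ⌊(13.8 − 1.3) / 9.2⌋ = ⌊1.359⌋ = 1 → column B
Row offset from origin: ⌊(18.2 − 2.9) / 6.3⌋ = ⌊2.429⌋ = 2 → row 2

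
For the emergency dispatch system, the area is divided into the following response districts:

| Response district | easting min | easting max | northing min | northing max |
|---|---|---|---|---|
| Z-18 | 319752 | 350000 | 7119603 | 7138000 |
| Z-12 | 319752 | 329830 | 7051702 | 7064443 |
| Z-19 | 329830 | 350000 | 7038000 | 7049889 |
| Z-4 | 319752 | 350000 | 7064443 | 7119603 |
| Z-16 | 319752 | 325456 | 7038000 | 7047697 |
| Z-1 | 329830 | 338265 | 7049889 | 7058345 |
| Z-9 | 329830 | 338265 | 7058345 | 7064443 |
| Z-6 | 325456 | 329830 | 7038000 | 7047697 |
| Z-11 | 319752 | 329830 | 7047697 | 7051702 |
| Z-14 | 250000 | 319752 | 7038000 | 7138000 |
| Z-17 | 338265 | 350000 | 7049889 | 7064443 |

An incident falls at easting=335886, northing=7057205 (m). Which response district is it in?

Z-1

The point has easting = 335886 and northing = 7057205.
Only Z-1 satisfies 329830 ≤ easting ≤ 338265 and 7049889 ≤ northing ≤ 7058345.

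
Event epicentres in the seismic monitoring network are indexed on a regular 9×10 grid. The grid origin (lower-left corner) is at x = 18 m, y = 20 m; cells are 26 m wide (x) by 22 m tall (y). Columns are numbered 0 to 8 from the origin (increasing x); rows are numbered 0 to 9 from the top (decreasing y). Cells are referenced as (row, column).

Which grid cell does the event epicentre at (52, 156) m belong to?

(3, 1)

Column index: ⌊(52 − 18) / 26⌋ = ⌊1.308⌋ = 1
Row offset from origin: ⌊(156 − 20) / 22⌋ = ⌊6.182⌋ = 6 → row 3 (counted from top)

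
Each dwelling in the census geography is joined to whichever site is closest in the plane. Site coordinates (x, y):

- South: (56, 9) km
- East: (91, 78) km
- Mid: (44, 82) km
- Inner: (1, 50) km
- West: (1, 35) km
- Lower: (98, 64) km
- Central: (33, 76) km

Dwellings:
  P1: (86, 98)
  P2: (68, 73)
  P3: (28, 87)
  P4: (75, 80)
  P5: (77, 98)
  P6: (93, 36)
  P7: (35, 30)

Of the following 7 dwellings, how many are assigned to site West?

0

P1 → East
P2 → East
P3 → Central
P4 → East
P5 → East
P6 → Lower
P7 → South
0 of the 7 go to West.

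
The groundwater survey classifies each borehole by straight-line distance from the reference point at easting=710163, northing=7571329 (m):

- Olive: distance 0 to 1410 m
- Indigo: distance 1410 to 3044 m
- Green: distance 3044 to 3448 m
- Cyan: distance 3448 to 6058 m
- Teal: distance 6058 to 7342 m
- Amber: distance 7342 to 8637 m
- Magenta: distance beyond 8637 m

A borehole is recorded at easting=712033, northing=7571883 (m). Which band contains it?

Indigo

Distance = √((712033−710163)² + (7571883−7571329)²) = √(3496900.000 + 306916.000) = 1950.337 m.
1410 ≤ 1950.337 < 3044 → Indigo.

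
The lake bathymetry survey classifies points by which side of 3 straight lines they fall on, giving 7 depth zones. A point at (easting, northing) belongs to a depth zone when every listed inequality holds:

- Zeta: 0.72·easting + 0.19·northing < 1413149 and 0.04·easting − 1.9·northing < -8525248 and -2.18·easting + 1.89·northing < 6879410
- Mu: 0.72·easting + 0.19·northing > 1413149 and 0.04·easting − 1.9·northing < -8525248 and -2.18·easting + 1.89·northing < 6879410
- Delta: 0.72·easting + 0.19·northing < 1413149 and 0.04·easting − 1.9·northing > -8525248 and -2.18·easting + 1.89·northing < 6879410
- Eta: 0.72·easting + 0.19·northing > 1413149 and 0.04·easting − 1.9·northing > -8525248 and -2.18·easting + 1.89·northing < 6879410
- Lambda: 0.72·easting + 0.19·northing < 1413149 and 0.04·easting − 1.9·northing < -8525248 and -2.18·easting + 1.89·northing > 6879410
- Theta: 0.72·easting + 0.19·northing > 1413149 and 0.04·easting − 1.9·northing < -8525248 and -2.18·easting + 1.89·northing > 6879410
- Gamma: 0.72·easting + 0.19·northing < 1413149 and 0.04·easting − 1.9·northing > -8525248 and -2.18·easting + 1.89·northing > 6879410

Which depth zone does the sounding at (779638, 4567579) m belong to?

Theta

0.72·779638 + 0.19·4567579 = 1429179.370, which is > 1413149
0.04·779638 − 1.9·4567579 = -8647214.580, which is < -8525248
-2.18·779638 + 1.89·4567579 = 6933113.470, which is > 6879410
This sign pattern matches Theta.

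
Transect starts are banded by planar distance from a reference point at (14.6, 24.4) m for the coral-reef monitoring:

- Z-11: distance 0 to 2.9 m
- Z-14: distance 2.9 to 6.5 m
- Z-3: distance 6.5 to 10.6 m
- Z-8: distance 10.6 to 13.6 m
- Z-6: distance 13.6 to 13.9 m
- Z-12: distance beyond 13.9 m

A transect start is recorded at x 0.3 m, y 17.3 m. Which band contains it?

Distance = √((0.3−14.6)² + (17.3−24.4)²) = √(204.490 + 50.410) = 15.966 m.
13.9 ≤ 15.966 < ∞ → Z-12.

Z-12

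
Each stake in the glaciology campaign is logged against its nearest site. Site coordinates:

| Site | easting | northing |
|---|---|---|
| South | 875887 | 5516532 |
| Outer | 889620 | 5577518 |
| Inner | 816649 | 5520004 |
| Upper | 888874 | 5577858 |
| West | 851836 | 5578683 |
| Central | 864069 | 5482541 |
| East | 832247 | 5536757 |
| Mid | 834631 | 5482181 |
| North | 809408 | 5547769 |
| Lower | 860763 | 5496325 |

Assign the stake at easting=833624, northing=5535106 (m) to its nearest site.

East

Squared distances to each site:
South: 2131154645.000; Outer: 4934329760.000; Inner: 516221029.000; Upper: 4880296004.000; West: 2230631873.000; Central: 3689977250.000; East: 4621930.000; Mid: 2802069674.000; North: 746766225.000; Lower: 2240491282.000.
Minimum at East.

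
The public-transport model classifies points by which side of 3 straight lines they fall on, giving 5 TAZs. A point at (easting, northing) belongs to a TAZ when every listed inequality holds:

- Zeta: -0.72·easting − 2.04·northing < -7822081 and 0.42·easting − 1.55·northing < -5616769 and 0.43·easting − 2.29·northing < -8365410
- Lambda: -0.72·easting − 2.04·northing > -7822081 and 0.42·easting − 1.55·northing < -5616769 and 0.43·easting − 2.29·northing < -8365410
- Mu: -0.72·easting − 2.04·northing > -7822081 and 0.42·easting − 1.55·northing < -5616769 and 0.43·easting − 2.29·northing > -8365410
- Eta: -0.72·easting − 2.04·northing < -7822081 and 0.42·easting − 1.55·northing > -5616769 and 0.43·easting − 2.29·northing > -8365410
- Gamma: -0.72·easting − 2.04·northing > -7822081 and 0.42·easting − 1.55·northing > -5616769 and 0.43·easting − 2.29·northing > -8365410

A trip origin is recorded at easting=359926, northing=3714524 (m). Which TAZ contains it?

Eta

-0.72·359926 − 2.04·3714524 = -7836775.680, which is < -7822081
0.42·359926 − 1.55·3714524 = -5606343.280, which is > -5616769
0.43·359926 − 2.29·3714524 = -8351491.780, which is > -8365410
This sign pattern matches Eta.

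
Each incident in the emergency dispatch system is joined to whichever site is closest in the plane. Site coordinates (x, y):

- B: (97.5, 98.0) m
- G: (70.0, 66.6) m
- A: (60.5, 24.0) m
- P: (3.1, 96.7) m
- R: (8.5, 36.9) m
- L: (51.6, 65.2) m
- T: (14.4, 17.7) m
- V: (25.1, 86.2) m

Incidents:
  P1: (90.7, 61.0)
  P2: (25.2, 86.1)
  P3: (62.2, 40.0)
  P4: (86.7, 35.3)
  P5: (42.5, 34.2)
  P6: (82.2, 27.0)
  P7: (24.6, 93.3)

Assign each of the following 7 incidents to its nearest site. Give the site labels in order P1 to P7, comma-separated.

G, V, A, A, A, A, V

P1 → G (d²=459.85)
P2 → V (d²=0.02)
P3 → A (d²=258.89)
P4 → A (d²=814.13)
P5 → A (d²=428.04)
P6 → A (d²=479.89)
P7 → V (d²=50.66)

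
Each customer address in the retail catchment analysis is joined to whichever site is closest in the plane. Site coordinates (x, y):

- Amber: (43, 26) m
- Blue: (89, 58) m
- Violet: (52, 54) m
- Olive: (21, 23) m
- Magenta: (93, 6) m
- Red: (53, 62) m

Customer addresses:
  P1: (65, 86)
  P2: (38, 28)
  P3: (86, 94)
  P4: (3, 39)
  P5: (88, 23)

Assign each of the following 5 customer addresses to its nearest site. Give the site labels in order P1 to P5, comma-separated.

P1 → Red (d²=720.00)
P2 → Amber (d²=29.00)
P3 → Blue (d²=1305.00)
P4 → Olive (d²=580.00)
P5 → Magenta (d²=314.00)

Red, Amber, Blue, Olive, Magenta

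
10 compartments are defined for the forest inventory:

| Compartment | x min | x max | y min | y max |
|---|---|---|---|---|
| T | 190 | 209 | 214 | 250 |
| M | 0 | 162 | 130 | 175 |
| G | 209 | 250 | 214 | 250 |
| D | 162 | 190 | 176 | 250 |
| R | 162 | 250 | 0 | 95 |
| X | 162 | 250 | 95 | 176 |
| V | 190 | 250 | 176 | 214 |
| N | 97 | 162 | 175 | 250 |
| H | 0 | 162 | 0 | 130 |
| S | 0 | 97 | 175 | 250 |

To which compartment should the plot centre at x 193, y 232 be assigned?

T

The point has x = 193 and y = 232.
Only T satisfies 190 ≤ x ≤ 209 and 214 ≤ y ≤ 250.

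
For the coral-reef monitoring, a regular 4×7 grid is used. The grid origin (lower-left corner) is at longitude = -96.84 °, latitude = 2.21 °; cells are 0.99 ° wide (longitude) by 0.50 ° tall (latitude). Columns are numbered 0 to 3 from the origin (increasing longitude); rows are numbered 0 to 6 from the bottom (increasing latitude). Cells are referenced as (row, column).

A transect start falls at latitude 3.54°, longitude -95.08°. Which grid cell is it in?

Column index: ⌊(-95.08 − -96.84) / 0.99⌋ = ⌊1.778⌋ = 1
Row offset from origin: ⌊(3.54 − 2.21) / 0.50⌋ = ⌊2.660⌋ = 2 → row 2

(2, 1)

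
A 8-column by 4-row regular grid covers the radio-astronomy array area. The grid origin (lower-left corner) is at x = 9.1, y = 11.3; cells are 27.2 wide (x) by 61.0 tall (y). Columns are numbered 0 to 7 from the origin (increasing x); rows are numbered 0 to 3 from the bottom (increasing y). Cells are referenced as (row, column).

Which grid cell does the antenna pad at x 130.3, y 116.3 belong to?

Column index: ⌊(130.3 − 9.1) / 27.2⌋ = ⌊4.456⌋ = 4
Row offset from origin: ⌊(116.3 − 11.3) / 61.0⌋ = ⌊1.721⌋ = 1 → row 1

(1, 4)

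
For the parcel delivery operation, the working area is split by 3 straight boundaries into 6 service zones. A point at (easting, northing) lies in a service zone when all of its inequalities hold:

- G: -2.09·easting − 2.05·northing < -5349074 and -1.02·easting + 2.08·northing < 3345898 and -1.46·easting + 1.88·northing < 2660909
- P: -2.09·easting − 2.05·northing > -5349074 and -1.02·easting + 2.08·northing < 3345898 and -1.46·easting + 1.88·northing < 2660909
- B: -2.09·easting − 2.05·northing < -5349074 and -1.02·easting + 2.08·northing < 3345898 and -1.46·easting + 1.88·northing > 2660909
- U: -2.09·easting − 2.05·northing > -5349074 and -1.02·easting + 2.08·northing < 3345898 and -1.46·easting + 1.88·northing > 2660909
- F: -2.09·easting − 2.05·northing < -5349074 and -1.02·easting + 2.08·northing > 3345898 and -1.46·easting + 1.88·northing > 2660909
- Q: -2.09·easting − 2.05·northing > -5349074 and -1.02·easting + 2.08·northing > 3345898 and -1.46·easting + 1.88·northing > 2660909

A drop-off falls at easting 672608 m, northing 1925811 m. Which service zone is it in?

-2.09·672608 − 2.05·1925811 = -5353663.270, which is < -5349074
-1.02·672608 + 2.08·1925811 = 3319626.720, which is < 3345898
-1.46·672608 + 1.88·1925811 = 2638517.000, which is < 2660909
This sign pattern matches G.

G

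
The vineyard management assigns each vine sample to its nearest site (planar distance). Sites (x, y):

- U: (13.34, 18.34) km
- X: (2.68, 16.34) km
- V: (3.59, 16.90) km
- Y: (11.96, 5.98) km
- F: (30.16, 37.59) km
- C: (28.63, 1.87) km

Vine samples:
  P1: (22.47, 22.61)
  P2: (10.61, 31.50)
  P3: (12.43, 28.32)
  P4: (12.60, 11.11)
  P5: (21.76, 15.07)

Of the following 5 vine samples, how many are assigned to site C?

P1 → U
P2 → U
P3 → U
P4 → Y
P5 → U
0 of the 5 go to C.

0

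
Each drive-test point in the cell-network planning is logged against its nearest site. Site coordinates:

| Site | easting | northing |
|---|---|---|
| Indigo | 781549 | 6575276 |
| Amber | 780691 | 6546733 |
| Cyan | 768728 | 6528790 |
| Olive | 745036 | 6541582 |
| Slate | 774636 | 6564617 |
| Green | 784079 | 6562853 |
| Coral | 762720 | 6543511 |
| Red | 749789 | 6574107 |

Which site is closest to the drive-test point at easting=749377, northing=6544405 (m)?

Olive

Squared distances to each site:
Indigo: 1988056225.000; Amber: 985986180.000; Cyan: 618289426.000; Olive: 26813610.000; Slate: 1046542025.000; Green: 1544557508.000; Coral: 178834885.000; Red: 882378548.000.
Minimum at Olive.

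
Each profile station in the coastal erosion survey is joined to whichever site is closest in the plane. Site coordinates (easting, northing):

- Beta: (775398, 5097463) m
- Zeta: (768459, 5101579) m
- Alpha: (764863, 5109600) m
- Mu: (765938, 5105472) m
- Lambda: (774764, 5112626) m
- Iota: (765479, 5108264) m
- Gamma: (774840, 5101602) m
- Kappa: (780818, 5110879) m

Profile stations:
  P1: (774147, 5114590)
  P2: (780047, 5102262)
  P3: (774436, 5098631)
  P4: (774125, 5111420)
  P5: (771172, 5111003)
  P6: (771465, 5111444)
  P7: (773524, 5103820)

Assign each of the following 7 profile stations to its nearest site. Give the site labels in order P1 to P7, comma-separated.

P1 → Lambda (d²=4237985.00)
P2 → Gamma (d²=27548449.00)
P3 → Beta (d²=2289668.00)
P4 → Lambda (d²=1862757.00)
P5 → Lambda (d²=15536593.00)
P6 → Lambda (d²=12280525.00)
P7 → Gamma (d²=6651380.00)

Lambda, Gamma, Beta, Lambda, Lambda, Lambda, Gamma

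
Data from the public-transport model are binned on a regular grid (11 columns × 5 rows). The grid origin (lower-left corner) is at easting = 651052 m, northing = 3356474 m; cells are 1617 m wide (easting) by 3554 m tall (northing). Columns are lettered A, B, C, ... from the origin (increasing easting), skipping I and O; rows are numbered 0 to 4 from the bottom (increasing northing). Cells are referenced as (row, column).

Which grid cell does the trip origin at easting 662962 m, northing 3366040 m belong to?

(2, H)

Column index: ⌊(662962 − 651052) / 1617⌋ = ⌊7.365⌋ = 7 → column H
Row offset from origin: ⌊(3366040 − 3356474) / 3554⌋ = ⌊2.692⌋ = 2 → row 2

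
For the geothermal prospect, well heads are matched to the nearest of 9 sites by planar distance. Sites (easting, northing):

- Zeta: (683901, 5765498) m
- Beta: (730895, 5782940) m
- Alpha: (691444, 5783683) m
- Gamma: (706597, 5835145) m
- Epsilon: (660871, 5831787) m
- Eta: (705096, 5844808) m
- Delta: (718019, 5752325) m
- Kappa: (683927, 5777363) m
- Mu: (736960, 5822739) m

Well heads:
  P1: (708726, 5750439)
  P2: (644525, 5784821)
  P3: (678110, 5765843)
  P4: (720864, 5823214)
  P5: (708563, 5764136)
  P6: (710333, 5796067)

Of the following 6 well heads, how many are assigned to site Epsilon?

P1 → Delta
P2 → Kappa
P3 → Zeta
P4 → Mu
P5 → Delta
P6 → Alpha
0 of the 6 go to Epsilon.

0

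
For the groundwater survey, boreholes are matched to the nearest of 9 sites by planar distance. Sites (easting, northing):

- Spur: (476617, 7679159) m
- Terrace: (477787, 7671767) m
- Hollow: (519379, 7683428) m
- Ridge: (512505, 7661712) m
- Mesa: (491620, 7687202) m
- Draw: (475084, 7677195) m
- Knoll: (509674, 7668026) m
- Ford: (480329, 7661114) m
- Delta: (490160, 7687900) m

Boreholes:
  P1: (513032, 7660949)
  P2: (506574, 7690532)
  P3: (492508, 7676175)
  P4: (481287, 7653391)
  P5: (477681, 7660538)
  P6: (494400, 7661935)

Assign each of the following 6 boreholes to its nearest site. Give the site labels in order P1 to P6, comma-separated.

P1 → Ridge (d²=859898.00)
P2 → Hollow (d²=214434841.00)
P3 → Mesa (d²=122383273.00)
P4 → Ford (d²=60562493.00)
P5 → Ford (d²=7343680.00)
P6 → Ford (d²=198667082.00)

Ridge, Hollow, Mesa, Ford, Ford, Ford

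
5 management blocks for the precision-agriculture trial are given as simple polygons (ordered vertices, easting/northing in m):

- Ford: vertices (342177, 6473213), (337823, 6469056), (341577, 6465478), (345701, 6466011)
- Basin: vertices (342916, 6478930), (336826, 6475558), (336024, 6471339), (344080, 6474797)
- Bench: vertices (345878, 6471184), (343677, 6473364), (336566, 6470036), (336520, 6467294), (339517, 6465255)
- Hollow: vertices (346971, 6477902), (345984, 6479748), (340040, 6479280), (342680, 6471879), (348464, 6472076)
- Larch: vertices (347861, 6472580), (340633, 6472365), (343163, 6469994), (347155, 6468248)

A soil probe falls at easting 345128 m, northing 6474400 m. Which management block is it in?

Cast a ray rightward from (345128, 6474400). For each polygon, the edges (by vertex number in listed order) whose endpoints lie on opposite sides of northing = 6474400, where each meets that height, and whether that is right or left of the point:
Ford: no edge straddles that height → 0 crossings.
Basin: 2–3 at easting≈336605.9 (left), 3–4 at easting≈343155.1 (left) → 0 crossings.
Bench: no edge straddles that height → 0 crossings.
Hollow: 3–4 at easting≈341780.7 (left), 5–1 at easting≈347868.4 (right) → 1 crossing.
Larch: no edge straddles that height → 0 crossings.
Only Hollow has an odd count, so the point is inside Hollow.

Hollow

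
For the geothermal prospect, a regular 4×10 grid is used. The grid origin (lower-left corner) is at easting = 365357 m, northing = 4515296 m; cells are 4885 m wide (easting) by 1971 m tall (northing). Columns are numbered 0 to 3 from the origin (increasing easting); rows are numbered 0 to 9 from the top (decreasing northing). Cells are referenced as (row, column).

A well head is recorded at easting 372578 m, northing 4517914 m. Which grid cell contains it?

(8, 1)

Column index: ⌊(372578 − 365357) / 4885⌋ = ⌊1.478⌋ = 1
Row offset from origin: ⌊(4517914 − 4515296) / 1971⌋ = ⌊1.328⌋ = 1 → row 8 (counted from top)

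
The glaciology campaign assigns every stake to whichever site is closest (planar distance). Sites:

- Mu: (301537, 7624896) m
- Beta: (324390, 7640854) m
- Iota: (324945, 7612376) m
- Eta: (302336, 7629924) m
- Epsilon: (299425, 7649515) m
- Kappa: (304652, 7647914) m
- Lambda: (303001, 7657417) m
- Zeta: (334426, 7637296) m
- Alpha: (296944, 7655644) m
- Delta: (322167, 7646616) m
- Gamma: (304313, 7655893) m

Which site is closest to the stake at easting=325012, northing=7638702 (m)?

Squared distances to each site:
Mu: 741681261.000; Beta: 5017988.000; Iota: 693062765.000; Eta: 591254260.000; Epsilon: 771615538.000; Kappa: 499390544.000; Lambda: 834735346.000; Zeta: 90600232.000; Alpha: 1074843988.000; Delta: 70725421.000; Gamma: 723979082.000.
Minimum at Beta.

Beta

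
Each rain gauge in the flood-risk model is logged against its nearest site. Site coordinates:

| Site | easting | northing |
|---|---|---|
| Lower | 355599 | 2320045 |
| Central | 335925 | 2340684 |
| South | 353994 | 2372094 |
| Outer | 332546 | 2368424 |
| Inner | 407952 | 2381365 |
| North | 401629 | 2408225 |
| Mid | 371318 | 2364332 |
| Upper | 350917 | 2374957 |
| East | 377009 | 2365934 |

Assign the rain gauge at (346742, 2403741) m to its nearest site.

Upper

Squared distances to each site:
Lower: 7083466865.000; Central: 4093192738.000; South: 1054124113.000; Outer: 1448816905.000; Inner: 4247349476.000; North: 3032689025.000; Mid: 2157049057.000; Upper: 845949281.000; East: 2345460538.000.
Minimum at Upper.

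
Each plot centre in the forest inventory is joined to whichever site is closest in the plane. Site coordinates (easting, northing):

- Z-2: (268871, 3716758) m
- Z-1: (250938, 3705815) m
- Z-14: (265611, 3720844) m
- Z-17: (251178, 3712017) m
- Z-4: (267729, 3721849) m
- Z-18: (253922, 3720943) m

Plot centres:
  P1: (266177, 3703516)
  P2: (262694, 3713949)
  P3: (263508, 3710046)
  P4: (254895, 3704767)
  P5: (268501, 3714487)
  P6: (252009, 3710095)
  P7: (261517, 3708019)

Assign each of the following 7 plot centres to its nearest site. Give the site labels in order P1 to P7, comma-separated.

P1 → Z-2 (d²=182608200.00)
P2 → Z-2 (d²=46045810.00)
P3 → Z-2 (d²=73812713.00)
P4 → Z-1 (d²=16756153.00)
P5 → Z-2 (d²=5294341.00)
P6 → Z-17 (d²=4384645.00)
P7 → Z-1 (d²=116772857.00)

Z-2, Z-2, Z-2, Z-1, Z-2, Z-17, Z-1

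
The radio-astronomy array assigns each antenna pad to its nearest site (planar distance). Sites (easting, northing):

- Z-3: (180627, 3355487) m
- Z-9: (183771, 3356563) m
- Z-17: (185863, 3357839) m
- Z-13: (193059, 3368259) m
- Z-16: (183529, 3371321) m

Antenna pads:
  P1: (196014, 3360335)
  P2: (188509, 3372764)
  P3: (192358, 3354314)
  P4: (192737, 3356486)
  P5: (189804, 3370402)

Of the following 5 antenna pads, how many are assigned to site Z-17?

2

P1 → Z-13
P2 → Z-16
P3 → Z-17
P4 → Z-17
P5 → Z-13
2 of the 5 go to Z-17.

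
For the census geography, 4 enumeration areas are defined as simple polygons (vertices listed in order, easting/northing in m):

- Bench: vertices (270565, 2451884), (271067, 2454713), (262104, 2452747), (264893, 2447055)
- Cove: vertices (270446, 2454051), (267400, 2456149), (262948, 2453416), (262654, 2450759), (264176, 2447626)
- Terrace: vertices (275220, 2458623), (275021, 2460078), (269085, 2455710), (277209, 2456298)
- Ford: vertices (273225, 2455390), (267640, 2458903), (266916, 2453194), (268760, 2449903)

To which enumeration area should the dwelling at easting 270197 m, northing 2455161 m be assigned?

Ford

Cast a ray rightward from (270197, 2455161). For each polygon, the edges (by vertex number in listed order) whose endpoints lie on opposite sides of northing = 2455161, where each meets that height, and whether that is right or left of the point:
Bench: no edge straddles that height → 0 crossings.
Cove: 1–2 at easting≈268834.4 (left), 2–3 at easting≈265790.6 (left) → 0 crossings.
Terrace: no edge straddles that height → 0 crossings.
Ford: 2–3 at easting≈267165.4 (left), 4–1 at easting≈273038.7 (right) → 1 crossing.
Only Ford has an odd count, so the point is inside Ford.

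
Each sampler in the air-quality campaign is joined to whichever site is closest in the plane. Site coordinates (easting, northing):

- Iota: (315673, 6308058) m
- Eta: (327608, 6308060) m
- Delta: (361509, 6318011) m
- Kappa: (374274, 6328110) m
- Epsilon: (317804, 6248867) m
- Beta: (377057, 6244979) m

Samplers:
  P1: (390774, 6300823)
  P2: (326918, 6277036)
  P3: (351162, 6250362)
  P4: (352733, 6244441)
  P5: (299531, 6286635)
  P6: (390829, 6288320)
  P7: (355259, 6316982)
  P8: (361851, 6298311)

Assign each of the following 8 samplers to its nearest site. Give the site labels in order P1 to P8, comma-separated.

Kappa, Epsilon, Beta, Beta, Iota, Delta, Delta, Delta

P1 → Kappa (d²=1016830369.00)
P2 → Epsilon (d²=876557557.00)
P3 → Beta (d²=699527714.00)
P4 → Beta (d²=591946420.00)
P5 → Iota (d²=719509093.00)
P6 → Delta (d²=1741217881.00)
P7 → Delta (d²=40121341.00)
P8 → Delta (d²=388206964.00)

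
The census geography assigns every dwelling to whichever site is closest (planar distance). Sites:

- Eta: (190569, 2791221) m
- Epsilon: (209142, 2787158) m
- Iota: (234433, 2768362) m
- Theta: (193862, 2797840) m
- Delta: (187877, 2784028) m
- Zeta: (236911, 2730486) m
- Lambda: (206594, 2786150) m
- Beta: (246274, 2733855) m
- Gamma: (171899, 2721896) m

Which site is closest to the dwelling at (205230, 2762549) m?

Lambda

Squared distances to each site:
Eta: 1037028505.000; Epsilon: 620906625.000; Iota: 886606178.000; Theta: 1374686105.000; Delta: 762474050.000; Zeta: 2031721730.000; Lambda: 558867697.000; Beta: 2507955572.000; Gamma: 2763621970.000.
Minimum at Lambda.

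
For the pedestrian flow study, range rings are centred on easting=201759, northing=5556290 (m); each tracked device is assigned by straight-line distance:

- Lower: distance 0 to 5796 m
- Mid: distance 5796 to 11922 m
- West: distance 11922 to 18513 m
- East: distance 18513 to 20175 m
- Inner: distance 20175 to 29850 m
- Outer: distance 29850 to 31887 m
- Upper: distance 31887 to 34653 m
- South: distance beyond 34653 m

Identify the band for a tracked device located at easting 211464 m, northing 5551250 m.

Distance = √((211464−201759)² + (5551250−5556290)²) = √(94187025.000 + 25401600.000) = 10935.658 m.
5796 ≤ 10935.658 < 11922 → Mid.

Mid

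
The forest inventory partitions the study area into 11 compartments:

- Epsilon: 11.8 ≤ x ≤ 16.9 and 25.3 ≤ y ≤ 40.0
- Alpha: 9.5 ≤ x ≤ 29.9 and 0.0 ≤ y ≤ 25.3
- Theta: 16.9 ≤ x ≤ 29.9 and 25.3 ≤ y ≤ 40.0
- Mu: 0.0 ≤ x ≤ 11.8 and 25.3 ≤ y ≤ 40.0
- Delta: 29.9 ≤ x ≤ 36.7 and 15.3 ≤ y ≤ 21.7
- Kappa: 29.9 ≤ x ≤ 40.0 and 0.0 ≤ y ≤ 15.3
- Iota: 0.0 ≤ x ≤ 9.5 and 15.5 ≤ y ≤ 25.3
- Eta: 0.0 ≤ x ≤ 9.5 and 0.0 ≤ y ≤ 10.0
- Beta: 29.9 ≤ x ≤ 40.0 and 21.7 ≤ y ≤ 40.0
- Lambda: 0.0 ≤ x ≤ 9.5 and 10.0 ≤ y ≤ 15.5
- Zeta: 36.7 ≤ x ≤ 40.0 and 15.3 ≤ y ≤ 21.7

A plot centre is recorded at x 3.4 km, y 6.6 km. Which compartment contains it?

Eta

The point has x = 3.4 and y = 6.6.
Only Eta satisfies 0.0 ≤ x ≤ 9.5 and 0.0 ≤ y ≤ 10.0.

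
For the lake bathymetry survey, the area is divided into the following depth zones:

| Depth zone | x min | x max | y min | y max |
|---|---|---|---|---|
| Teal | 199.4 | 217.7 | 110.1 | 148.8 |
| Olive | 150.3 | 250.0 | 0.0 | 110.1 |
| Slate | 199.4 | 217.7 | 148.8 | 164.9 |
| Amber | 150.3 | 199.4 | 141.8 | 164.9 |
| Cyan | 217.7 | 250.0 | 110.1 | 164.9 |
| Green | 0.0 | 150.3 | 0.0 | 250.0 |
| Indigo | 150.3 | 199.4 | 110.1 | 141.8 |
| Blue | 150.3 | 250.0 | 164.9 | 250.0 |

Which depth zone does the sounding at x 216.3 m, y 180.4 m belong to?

The point has x = 216.3 and y = 180.4.
Only Blue satisfies 150.3 ≤ x ≤ 250.0 and 164.9 ≤ y ≤ 250.0.

Blue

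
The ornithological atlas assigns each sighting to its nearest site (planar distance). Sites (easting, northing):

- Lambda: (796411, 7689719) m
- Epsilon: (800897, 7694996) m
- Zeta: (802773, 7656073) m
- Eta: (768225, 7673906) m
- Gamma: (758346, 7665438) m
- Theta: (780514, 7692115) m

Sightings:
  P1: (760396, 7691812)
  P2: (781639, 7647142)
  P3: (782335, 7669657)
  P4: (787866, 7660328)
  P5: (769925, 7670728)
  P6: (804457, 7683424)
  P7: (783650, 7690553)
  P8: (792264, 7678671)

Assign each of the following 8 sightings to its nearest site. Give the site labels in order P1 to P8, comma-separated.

Eta, Zeta, Eta, Zeta, Eta, Lambda, Theta, Lambda

P1 → Eta (d²=381918077.00)
P2 → Zeta (d²=526408717.00)
P3 → Eta (d²=217146101.00)
P4 → Zeta (d²=240323674.00)
P5 → Eta (d²=12989684.00)
P6 → Lambda (d²=104365141.00)
P7 → Theta (d²=12274340.00)
P8 → Lambda (d²=139255913.00)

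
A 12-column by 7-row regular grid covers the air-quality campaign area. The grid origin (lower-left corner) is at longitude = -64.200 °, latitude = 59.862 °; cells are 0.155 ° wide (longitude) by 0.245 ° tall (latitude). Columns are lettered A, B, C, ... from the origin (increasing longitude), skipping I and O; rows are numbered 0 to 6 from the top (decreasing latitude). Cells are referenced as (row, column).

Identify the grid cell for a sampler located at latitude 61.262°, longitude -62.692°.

Column index: ⌊(-62.692 − -64.200) / 0.155⌋ = ⌊9.729⌋ = 9 → column K
Row offset from origin: ⌊(61.262 − 59.862) / 0.245⌋ = ⌊5.714⌋ = 5 → row 1 (counted from top)

(1, K)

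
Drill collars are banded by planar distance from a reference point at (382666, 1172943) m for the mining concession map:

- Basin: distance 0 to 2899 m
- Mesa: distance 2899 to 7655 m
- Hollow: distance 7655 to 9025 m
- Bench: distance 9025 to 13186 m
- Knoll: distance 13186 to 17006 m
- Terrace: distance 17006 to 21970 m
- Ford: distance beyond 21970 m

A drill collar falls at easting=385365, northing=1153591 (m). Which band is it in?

Terrace

Distance = √((385365−382666)² + (1153591−1172943)²) = √(7284601.000 + 374499904.000) = 19539.307 m.
17006 ≤ 19539.307 < 21970 → Terrace.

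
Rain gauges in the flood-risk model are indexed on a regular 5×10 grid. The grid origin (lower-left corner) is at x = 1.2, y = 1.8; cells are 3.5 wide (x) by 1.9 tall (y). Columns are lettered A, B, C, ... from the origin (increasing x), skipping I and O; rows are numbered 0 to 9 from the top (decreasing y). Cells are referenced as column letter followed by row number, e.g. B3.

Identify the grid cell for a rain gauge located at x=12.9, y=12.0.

D4

Column index: ⌊(12.9 − 1.2) / 3.5⌋ = ⌊3.343⌋ = 3 → column D
Row offset from origin: ⌊(12.0 − 1.8) / 1.9⌋ = ⌊5.368⌋ = 5 → row 4 (counted from top)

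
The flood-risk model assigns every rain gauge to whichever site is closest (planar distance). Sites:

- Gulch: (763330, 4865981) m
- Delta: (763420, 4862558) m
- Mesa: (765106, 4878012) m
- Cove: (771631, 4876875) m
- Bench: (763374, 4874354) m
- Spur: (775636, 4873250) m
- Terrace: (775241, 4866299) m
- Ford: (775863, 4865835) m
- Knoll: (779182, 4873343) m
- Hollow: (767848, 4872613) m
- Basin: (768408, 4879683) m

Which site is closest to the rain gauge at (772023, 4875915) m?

Cove

Squared distances to each site:
Gulch: 174252605.000; Delta: 252421058.000; Mesa: 52242298.000; Cove: 1075264.000; Bench: 77241922.000; Spur: 20155994.000; Terrace: 102822980.000; Ford: 116352000.000; Knoll: 57866465.000; Hollow: 28333829.000; Basin: 27266049.000.
Minimum at Cove.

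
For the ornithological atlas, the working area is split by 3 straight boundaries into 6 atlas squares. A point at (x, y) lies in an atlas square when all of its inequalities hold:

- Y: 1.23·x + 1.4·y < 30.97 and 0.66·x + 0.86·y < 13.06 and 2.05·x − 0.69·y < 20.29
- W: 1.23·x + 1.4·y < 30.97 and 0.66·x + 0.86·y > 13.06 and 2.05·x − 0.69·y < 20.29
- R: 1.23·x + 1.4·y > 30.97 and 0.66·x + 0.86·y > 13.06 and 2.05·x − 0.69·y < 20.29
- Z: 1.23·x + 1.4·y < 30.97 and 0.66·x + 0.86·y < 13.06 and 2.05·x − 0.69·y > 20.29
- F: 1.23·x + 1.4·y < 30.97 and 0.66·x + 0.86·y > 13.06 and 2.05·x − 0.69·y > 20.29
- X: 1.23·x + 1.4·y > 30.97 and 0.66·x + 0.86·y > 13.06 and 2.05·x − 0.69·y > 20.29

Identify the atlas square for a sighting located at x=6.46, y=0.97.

Y

1.23·6.46 + 1.4·0.97 = 9.304, which is < 30.97
0.66·6.46 + 0.86·0.97 = 5.098, which is < 13.06
2.05·6.46 − 0.69·0.97 = 12.574, which is < 20.29
This sign pattern matches Y.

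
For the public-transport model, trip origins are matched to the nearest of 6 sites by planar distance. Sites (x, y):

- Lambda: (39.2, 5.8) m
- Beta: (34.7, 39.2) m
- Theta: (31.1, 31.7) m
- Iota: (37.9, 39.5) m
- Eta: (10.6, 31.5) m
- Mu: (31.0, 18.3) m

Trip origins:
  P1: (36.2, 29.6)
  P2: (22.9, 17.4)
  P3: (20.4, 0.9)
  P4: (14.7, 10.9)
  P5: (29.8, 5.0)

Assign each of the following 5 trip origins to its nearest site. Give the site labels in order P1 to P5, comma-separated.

Theta, Mu, Lambda, Mu, Lambda

P1 → Theta (d²=30.42)
P2 → Mu (d²=66.42)
P3 → Lambda (d²=377.45)
P4 → Mu (d²=320.45)
P5 → Lambda (d²=89.00)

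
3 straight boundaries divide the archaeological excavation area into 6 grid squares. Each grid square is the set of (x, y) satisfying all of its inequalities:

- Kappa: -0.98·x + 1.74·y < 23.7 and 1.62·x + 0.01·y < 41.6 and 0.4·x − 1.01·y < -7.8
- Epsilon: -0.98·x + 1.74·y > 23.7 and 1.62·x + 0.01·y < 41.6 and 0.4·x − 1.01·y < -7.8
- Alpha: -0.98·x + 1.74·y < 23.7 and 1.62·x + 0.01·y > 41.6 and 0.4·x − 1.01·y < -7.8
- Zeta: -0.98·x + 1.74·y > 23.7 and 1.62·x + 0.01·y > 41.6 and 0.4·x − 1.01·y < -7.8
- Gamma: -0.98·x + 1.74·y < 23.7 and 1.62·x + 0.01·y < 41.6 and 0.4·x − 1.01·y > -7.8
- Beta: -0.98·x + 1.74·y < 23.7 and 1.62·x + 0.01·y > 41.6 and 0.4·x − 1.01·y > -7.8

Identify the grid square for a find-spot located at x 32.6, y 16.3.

-0.98·32.6 + 1.74·16.3 = -3.586, which is < 23.7
1.62·32.6 + 0.01·16.3 = 52.975, which is > 41.6
0.4·32.6 − 1.01·16.3 = -3.423, which is > -7.8
This sign pattern matches Beta.

Beta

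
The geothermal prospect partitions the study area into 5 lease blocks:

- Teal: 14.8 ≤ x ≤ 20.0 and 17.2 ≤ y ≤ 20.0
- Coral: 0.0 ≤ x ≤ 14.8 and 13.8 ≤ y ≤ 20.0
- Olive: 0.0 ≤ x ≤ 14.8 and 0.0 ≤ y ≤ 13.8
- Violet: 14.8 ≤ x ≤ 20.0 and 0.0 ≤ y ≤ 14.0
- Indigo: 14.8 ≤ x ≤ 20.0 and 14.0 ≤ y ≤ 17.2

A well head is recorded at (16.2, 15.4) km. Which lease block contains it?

Indigo

The point has x = 16.2 and y = 15.4.
Only Indigo satisfies 14.8 ≤ x ≤ 20.0 and 14.0 ≤ y ≤ 17.2.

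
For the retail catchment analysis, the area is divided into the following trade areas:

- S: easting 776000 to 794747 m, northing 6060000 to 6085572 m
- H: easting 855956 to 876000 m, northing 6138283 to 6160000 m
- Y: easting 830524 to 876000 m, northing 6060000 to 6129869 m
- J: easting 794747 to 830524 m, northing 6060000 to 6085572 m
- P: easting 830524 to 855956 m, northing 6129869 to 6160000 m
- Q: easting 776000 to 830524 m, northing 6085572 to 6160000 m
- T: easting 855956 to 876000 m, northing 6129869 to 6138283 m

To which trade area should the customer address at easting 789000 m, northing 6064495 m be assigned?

S

The point has easting = 789000 and northing = 6064495.
Only S satisfies 776000 ≤ easting ≤ 794747 and 6060000 ≤ northing ≤ 6085572.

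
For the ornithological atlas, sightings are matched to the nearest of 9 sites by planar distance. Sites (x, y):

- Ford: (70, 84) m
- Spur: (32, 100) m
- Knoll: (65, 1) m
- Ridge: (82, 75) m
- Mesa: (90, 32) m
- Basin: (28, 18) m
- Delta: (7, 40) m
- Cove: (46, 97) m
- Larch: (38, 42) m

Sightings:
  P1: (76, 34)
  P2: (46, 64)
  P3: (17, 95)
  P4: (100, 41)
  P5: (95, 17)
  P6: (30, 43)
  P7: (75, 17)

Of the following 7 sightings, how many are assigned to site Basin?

0

P1 → Mesa
P2 → Larch
P3 → Spur
P4 → Mesa
P5 → Mesa
P6 → Larch
P7 → Knoll
0 of the 7 go to Basin.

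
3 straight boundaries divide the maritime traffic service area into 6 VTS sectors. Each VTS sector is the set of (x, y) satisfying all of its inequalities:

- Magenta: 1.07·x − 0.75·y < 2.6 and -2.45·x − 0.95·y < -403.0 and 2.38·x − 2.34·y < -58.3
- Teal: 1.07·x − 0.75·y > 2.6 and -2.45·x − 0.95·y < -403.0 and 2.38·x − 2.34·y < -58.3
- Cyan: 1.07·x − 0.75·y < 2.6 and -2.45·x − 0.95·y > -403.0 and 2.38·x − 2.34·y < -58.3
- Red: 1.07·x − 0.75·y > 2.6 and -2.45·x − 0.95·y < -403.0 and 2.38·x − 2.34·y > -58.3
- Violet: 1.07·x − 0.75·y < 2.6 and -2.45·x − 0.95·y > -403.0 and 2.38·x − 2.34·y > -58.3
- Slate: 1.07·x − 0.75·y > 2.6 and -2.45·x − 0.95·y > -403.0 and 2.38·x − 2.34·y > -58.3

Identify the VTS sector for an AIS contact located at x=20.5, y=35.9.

Violet

1.07·20.5 − 0.75·35.9 = -4.990, which is < 2.6
-2.45·20.5 − 0.95·35.9 = -84.330, which is > -403.0
2.38·20.5 − 2.34·35.9 = -35.216, which is > -58.3
This sign pattern matches Violet.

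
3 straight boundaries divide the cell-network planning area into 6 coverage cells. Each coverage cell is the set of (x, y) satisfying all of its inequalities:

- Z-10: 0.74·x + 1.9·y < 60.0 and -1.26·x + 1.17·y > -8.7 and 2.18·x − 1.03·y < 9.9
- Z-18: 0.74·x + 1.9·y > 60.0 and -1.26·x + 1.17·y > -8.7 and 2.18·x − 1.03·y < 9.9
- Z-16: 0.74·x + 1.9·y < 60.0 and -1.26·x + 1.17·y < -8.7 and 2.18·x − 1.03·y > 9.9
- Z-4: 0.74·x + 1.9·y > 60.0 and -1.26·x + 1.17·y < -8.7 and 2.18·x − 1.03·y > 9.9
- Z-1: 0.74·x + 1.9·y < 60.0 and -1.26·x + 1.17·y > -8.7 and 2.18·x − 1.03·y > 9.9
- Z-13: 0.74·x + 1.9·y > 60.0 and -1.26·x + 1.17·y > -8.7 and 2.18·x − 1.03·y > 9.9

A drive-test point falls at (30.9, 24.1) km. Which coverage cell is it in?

0.74·30.9 + 1.9·24.1 = 68.656, which is > 60.0
-1.26·30.9 + 1.17·24.1 = -10.737, which is < -8.7
2.18·30.9 − 1.03·24.1 = 42.539, which is > 9.9
This sign pattern matches Z-4.

Z-4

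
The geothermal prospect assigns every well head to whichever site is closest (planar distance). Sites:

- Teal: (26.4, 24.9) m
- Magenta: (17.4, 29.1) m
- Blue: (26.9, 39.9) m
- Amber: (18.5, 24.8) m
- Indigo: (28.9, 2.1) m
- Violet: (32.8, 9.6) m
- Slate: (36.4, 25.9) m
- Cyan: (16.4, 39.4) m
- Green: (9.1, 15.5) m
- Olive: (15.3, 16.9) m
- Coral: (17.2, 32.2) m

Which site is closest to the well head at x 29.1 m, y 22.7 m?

Squared distances to each site:
Teal: 12.130; Magenta: 177.850; Blue: 300.680; Amber: 116.770; Indigo: 424.400; Violet: 185.300; Slate: 63.530; Cyan: 440.180; Green: 451.840; Olive: 224.080; Coral: 231.860.
Minimum at Teal.

Teal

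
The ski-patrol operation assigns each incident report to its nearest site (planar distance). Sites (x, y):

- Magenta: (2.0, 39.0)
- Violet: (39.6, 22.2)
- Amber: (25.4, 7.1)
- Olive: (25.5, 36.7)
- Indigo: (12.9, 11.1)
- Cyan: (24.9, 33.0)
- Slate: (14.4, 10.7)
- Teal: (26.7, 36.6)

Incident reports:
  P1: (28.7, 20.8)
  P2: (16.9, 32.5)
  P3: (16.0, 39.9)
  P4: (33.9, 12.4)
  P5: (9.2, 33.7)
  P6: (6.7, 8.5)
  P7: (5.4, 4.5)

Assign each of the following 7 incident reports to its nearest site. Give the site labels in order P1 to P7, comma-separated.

P1 → Violet (d²=120.77)
P2 → Cyan (d²=64.25)
P3 → Olive (d²=100.49)
P4 → Amber (d²=100.34)
P5 → Magenta (d²=79.93)
P6 → Indigo (d²=45.20)
P7 → Indigo (d²=99.81)

Violet, Cyan, Olive, Amber, Magenta, Indigo, Indigo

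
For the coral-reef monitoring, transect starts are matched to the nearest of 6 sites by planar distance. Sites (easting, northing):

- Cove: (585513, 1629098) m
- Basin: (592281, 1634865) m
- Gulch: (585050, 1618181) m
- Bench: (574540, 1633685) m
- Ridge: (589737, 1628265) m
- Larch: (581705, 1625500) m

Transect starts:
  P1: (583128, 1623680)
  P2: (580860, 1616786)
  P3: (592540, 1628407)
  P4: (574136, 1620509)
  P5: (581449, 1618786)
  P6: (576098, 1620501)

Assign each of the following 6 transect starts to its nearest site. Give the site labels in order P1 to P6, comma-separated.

Larch, Gulch, Ridge, Larch, Gulch, Larch

P1 → Larch (d²=5337329.00)
P2 → Gulch (d²=19502125.00)
P3 → Ridge (d²=7876973.00)
P4 → Larch (d²=82199842.00)
P5 → Gulch (d²=13333226.00)
P6 → Larch (d²=56428450.00)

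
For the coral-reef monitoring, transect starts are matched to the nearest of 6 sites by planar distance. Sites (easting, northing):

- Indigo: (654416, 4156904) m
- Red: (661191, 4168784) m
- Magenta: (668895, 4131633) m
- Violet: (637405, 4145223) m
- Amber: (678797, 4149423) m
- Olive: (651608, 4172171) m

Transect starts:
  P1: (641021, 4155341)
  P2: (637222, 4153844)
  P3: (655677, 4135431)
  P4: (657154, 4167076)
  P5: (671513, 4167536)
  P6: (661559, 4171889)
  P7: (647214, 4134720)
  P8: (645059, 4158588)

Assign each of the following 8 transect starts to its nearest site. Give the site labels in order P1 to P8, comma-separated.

P1 → Violet (d²=115449380.00)
P2 → Violet (d²=74355130.00)
P3 → Magenta (d²=189140328.00)
P4 → Red (d²=19214633.00)
P5 → Red (d²=108101188.00)
P6 → Red (d²=9776449.00)
P7 → Violet (d²=206529490.00)
P8 → Indigo (d²=90389305.00)

Violet, Violet, Magenta, Red, Red, Red, Violet, Indigo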